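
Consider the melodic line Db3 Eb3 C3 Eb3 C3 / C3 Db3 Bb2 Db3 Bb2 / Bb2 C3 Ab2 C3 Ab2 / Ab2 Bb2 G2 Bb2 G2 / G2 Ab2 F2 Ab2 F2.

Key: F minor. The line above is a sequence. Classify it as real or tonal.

tonal

Every note is diatonic to F minor.
Cell 1 has +2 semitones from note 1 to 2, but cell 2 has +1 — the interval quality changes while the contour stays the same, which is the hallmark of a tonal sequence.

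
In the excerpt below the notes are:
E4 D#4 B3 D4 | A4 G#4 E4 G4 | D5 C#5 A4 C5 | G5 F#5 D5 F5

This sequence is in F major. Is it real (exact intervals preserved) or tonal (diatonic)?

Each cell has the same semitone pattern (-1, -4, 3) — intervals are preserved exactly.
And D#4 lies outside F major, so the sequence is real rather than tonal.

real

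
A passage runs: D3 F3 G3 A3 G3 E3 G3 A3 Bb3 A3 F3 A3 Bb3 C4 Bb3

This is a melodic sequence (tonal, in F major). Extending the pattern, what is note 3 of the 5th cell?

D4

The unit is 5 notes. Position-3 pitches of the 3 shown cells: G3, A3, Bb3.
Each moves up a 2nd. Continuing: C4 → D4.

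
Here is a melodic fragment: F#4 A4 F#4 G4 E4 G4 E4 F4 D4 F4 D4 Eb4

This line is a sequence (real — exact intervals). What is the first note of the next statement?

The 4-note cells begin on F#4, E4, D4 — each down a 2nd from the last.
The next head, down a 2nd from D4, is C4.

C4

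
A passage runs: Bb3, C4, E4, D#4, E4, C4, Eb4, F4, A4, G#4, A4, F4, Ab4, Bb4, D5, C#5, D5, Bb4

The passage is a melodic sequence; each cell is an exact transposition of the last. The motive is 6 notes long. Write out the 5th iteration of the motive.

Gb5 Ab5 C6 B5 C6 Ab5

Taking 6-note groups, the heads are Bb3, Eb4, Ab4: the pattern moves up a 4th.
Extending up a 4th: Db5 → Gb5.
Statement 5 starts on Gb5 and keeps the same exact contour: Gb5 Ab5 C6 B5 C6 Ab5.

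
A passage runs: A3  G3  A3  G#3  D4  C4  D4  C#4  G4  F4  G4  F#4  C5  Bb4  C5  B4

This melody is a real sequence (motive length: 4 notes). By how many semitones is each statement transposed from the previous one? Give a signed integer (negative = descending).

5

Taking 4-note groups, the heads are A3, D4, G4, C5: the pattern moves up a 4th.
A3→D4 is 62 − 57 = 5 semitones.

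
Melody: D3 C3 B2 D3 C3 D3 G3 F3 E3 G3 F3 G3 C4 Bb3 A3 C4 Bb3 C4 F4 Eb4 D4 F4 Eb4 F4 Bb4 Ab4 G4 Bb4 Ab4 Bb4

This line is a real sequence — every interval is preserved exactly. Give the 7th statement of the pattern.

With a 6-note motive the entries are D3, G3, C4, F4, Bb4, each up a 4th from the previous.
Carrying on: Eb5 → Ab5.
So cell 7 is Ab5 Gb5 F5 Ab5 Gb5 Ab5.

Ab5 Gb5 F5 Ab5 Gb5 Ab5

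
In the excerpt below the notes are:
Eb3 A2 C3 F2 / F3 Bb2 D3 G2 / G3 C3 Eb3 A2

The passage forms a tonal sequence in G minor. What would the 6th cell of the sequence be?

Unit = 4 notes; the statements start on Eb3, F3, G3, moving up a 2nd each time.
Extending up a 2nd: A3 → Bb3 → C4.
Statement 6 starts on C4 and keeps the same diatonic contour: C4 F3 A3 D3.

C4 F3 A3 D3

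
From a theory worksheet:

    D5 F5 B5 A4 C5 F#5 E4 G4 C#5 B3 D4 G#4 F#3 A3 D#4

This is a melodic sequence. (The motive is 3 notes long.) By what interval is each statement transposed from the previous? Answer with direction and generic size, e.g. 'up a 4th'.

With a 3-note motive the entries are D5, A4, E4, B3, F#3, each down a 4th from the previous.
D5 to A4 is down a 4th.

down a 4th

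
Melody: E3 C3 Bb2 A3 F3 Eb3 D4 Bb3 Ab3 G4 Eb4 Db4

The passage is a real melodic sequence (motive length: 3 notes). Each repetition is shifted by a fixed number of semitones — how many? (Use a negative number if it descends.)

5

Unit = 3 notes; the statements start on E3, A3, D4, G4, moving up a 4th each time.
E3→A3 is 57 − 52 = 5 semitones.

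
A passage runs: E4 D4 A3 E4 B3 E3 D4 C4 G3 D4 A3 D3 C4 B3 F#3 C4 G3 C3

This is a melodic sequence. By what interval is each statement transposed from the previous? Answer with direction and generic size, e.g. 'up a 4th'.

Taking 6-note groups, the heads are E4, D4, C4: the pattern moves down a 2nd.
From E4 to D4: down a 2nd.

down a 2nd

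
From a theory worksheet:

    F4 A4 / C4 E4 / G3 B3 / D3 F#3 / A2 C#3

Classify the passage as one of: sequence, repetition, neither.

Each 2-note cell is the previous one transposed down a 4th.

sequence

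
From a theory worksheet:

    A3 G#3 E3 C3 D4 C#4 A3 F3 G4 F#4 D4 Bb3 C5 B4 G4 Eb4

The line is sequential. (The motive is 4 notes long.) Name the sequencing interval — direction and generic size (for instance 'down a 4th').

The 4-note cells begin on A3, D4, G4, C5 — each up a 4th from the last.
A3 to D4 is up a 4th.

up a 4th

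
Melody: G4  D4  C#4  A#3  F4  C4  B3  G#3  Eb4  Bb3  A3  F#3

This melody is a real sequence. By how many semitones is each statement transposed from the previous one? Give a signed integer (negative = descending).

-2

Taking 4-note groups, the heads are G4, F4, Eb4: the pattern moves down a 2nd.
G4 to F4 spans -2 semitones.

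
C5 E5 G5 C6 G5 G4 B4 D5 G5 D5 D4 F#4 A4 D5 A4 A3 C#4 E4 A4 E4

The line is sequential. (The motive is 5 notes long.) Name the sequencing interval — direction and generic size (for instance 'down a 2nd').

Taking 5-note groups, the heads are C5, G4, D4, A3: the pattern moves down a 4th.
From C5 to G4: down a 4th.

down a 4th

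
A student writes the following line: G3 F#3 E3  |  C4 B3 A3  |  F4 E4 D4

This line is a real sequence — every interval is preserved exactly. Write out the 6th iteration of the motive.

Taking 3-note groups, the heads are G3, C4, F4: the pattern moves up a 4th.
Carrying on: Bb4 → Eb5 → Ab5.
So cell 6 is Ab5 G5 F5.

Ab5 G5 F5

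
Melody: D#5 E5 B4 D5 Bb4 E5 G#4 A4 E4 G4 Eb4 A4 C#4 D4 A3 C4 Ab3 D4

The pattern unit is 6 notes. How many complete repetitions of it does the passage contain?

3

18 notes in groups of 6 gives 18/6 = 3 statements.
Starts: D#5, G#4, C#4 — each down a 5th.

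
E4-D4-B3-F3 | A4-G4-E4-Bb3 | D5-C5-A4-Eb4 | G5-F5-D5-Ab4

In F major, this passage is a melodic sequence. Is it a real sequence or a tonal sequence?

real

Each cell has the same semitone pattern (-2, -3, -6) — intervals are preserved exactly.
And B3 lies outside F major, so the sequence is real rather than tonal.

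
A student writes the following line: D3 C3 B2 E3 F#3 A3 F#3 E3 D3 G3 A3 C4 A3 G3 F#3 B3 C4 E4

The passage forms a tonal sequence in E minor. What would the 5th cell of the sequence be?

With a 6-note motive the entries are D3, F#3, A3, each up a 3rd from the previous.
Continuing the starts: C4 → E4.
From E4 the diatonic shape gives E4 D4 C4 F#4 G4 B4.

E4 D4 C4 F#4 G4 B4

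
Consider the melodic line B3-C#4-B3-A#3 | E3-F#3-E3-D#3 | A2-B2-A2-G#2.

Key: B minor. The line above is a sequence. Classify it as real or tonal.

Each cell has the same semitone pattern (2, -2, -1) — intervals are preserved exactly.
And A#3 lies outside B minor, so the sequence is real rather than tonal.

real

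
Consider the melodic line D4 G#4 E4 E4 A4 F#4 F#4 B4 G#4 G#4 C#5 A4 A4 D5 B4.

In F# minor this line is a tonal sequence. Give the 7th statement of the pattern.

Unit = 3 notes; the statements start on D4, E4, F#4, G#4, A4, moving up a 2nd each time.
Extending up a 2nd: B4 → C#5.
So cell 7 is C#5 F#5 D5.

C#5 F#5 D5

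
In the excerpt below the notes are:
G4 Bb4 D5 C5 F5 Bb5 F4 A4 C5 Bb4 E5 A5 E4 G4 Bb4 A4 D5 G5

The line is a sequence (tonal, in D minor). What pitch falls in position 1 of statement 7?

A3

The unit is 6 notes. Position-1 pitches of the 3 shown cells: G4, F4, E4.
Carrying that down a 2nd forward: D4 → C4 → Bb3 → A3.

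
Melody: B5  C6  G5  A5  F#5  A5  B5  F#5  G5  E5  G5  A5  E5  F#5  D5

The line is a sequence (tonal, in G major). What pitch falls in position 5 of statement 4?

Grouping in 5s, the 5th note of each cell is F#5, E5, D5.
Each moves down a 2nd; the next is C5.

C5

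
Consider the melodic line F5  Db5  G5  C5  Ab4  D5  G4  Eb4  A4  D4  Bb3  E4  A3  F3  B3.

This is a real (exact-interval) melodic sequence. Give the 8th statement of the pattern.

Unit = 3 notes; the statements start on F5, C5, G4, D4, A3, moving down a 4th each time.
Carrying on: E3 → B2 → F#2.
So cell 8 is F#2 D2 G#2.

F#2 D2 G#2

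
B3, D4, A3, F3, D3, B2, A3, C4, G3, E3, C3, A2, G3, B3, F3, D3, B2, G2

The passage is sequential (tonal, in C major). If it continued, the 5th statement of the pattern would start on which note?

The 6-note cells begin on B3, A3, G3 — each down a 2nd from the last.
Continuing: F3 → E3. Statement 5 starts on E3.

E3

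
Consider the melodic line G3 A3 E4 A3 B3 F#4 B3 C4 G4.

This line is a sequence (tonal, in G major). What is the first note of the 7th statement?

F#4

Unit = 3 notes; the statements start on G3, A3, B3, moving up a 2nd each time.
Extending the heads up a 2nd: C4 → D4 → E4 → F#4.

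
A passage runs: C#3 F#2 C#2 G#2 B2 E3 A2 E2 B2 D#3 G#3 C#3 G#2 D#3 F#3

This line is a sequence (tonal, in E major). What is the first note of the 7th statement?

A4

With a 5-note motive the entries are C#3, E3, G#3, each up a 3rd from the previous.
Extending the heads up a 3rd: B3 → D#4 → F#4 → A4.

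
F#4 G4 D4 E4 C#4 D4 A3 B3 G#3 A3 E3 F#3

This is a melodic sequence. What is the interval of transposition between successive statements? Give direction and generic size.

With a 4-note motive the entries are F#4, C#4, G#3, each down a 4th from the previous.
F#4 to C#4 is down a 4th.

down a 4th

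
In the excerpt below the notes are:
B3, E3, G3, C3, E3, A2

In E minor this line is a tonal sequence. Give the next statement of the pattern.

With a 2-note motive the entries are B3, G3, E3, each down a 3rd from the previous.
So cell 4 is C3 F#2.

C3 F#2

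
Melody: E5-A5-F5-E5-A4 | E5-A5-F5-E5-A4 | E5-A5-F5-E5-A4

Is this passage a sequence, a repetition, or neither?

repetition

Each 5-note cell is identical (E5 A5 F5 E5 A4), restated at the same pitch.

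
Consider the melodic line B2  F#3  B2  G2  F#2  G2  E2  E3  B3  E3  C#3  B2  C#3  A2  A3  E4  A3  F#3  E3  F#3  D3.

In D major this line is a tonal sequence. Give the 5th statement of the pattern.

Taking 7-note groups, the heads are B2, E3, A3: the pattern moves up a 4th.
Continuing the starts: D4 → G4.
Statement 5 starts on G4 and keeps the same diatonic contour: G4 D5 G4 E4 D4 E4 C#4.

G4 D5 G4 E4 D4 E4 C#4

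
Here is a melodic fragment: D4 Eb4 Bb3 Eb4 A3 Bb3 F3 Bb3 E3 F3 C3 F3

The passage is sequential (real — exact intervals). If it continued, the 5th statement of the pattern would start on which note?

Taking 4-note groups, the heads are D4, A3, E3: the pattern moves down a 4th.
Continuing: B2 → F#2. Statement 5 starts on F#2.

F#2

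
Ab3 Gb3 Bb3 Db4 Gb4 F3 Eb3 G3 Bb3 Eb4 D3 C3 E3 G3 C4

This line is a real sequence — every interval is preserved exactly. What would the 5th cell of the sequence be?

G#2 F#2 A#2 C#3 F#3

Taking 5-note groups, the heads are Ab3, F3, D3: the pattern moves down a 3rd.
Extending down a 3rd: B2 → G#2.
Statement 5 starts on G#2 and keeps the same exact contour: G#2 F#2 A#2 C#3 F#3.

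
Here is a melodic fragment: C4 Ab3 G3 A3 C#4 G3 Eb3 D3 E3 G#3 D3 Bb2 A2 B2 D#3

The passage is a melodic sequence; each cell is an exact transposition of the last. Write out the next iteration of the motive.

Taking 5-note groups, the heads are C4, G3, D3: the pattern moves down a 4th.
So cell 4 is A2 F2 E2 F#2 A#2.

A2 F2 E2 F#2 A#2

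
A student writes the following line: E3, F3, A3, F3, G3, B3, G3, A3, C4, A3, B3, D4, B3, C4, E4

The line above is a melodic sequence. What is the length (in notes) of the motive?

Try groups of 3 (5 cells in 15 notes):
E3 F3 A3 | F3 G3 B3 | G3 A3 C4 | A3 B3 D4 | B3 C4 E4
That's a consistent up a 2nd shift per cell, and no other grouping gives one.

3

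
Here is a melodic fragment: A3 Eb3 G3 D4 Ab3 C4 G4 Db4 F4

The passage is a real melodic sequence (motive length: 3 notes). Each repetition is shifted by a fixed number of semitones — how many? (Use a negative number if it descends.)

5

The 3-note cells begin on A3, D4, G4 — each up a 4th from the last.
A3 to D4 spans +5 semitones.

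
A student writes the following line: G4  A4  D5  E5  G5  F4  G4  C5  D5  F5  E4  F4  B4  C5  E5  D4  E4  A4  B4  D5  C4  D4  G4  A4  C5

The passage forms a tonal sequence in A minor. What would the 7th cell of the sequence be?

A3 B3 E4 F4 A4

With a 5-note motive the entries are G4, F4, E4, D4, C4, each down a 2nd from the previous.
Carrying on: B3 → A3.
So cell 7 is A3 B3 E4 F4 A4.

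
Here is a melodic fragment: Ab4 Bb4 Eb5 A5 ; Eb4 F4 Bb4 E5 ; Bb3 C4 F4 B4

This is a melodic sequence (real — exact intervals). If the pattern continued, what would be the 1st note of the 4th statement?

F3

The unit is 4 notes. Position-1 pitches of the 3 shown cells: Ab4, Eb4, Bb3.
One more down a 4th gives F3.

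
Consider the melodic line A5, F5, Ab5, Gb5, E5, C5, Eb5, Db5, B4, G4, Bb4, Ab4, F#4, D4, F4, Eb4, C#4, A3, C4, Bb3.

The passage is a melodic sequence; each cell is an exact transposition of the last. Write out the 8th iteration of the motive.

A#2 F#2 A2 G2

Unit = 4 notes; the statements start on A5, E5, B4, F#4, C#4, moving down a 4th each time.
Continuing the starts: G#3 → D#3 → A#2.
From A#2 the exact shape gives A#2 F#2 A2 G2.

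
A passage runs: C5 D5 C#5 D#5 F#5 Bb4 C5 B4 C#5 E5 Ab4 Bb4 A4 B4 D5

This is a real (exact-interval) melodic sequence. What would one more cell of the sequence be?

Gb4 Ab4 G4 A4 C5

Taking 5-note groups, the heads are C5, Bb4, Ab4: the pattern moves down a 2nd.
From Gb4 the exact shape gives Gb4 Ab4 G4 A4 C5.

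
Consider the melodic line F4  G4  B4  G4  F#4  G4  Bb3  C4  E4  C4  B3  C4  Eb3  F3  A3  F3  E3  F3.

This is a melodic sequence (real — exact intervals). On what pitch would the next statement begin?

The 6-note cells begin on F4, Bb3, Eb3 — each down a 5th from the last.
The next head, down a 5th from Eb3, is Ab2.

Ab2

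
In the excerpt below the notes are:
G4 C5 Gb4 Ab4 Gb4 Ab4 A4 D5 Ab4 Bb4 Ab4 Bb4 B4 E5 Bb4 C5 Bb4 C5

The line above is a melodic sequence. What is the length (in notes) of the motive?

There are 18 notes; a 6-note unit gives 3 cells:
G4 C5 Gb4 Ab4 Gb4 Ab4 | A4 D5 Ab4 Bb4 Ab4 Bb4 | B4 E5 Bb4 C5 Bb4 C5
That's a consistent up a 2nd shift per cell, and no other grouping gives one.

6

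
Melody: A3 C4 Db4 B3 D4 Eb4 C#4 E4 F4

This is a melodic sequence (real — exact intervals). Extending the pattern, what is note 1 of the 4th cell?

The unit is 3 notes. Position-1 pitches of the 3 shown cells: A3, B3, C#4.
From C#4, up a 2nd gives D#4.

D#4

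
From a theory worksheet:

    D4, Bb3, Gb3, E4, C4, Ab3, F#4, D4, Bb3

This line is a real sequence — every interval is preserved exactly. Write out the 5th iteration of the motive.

The 3-note cells begin on D4, E4, F#4 — each up a 2nd from the last.
Continuing the starts: G#4 → A#4.
Statement 5 starts on A#4 and keeps the same exact contour: A#4 F#4 D4.

A#4 F#4 D4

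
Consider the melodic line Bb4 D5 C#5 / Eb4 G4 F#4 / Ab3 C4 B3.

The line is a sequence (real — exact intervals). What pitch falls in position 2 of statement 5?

Grouping in 3s, the 2nd note of each cell is D5, G4, C4.
Extending down a 5th: F3 → Bb2.

Bb2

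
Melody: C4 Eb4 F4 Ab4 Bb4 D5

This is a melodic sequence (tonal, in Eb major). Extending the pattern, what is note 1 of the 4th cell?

The unit is 2 notes. Position-1 pitches of the 3 shown cells: C4, F4, Bb4.
From Bb4, up a 4th gives Eb5.

Eb5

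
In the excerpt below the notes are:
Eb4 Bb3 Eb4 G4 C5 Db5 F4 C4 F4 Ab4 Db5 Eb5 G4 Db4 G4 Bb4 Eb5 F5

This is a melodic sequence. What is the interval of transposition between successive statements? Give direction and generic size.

The 6-note cells begin on Eb4, F4, G4 — each up a 2nd from the last.
From Eb4 to F4: up a 2nd.

up a 2nd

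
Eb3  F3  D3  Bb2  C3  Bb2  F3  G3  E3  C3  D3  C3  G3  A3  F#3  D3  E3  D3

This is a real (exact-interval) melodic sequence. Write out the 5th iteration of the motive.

B3 C#4 A#3 F#3 G#3 F#3

With a 6-note motive the entries are Eb3, F3, G3, each up a 2nd from the previous.
Carrying on: A3 → B3.
From B3 the exact shape gives B3 C#4 A#3 F#3 G#3 F#3.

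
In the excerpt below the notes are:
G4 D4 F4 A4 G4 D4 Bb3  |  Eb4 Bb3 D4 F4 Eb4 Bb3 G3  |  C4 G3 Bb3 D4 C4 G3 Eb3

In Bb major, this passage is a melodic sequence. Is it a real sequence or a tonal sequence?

Every note is diatonic to Bb major.
Cell 1 has +3 semitones from note 2 to 3, but cell 2 has +4 — the interval quality changes while the contour stays the same, which is the hallmark of a tonal sequence.

tonal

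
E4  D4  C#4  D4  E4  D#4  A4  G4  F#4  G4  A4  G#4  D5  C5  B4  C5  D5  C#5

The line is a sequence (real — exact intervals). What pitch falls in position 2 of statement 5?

Bb5

Grouping in 6s, the 2nd note of each cell is D4, G4, C5.
Each moves up a 4th. Continuing: F5 → Bb5.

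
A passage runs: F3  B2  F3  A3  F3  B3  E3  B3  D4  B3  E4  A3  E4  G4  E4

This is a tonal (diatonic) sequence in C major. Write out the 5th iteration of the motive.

D5 G4 D5 F5 D5

Taking 5-note groups, the heads are F3, B3, E4: the pattern moves up a 4th.
Continuing the starts: A4 → D5.
From D5 the diatonic shape gives D5 G4 D5 F5 D5.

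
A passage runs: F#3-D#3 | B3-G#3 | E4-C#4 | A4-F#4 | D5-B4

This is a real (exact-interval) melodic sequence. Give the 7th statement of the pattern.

C6 A5

The 2-note cells begin on F#3, B3, E4, A4, D5 — each up a 4th from the last.
Continuing the starts: G5 → C6.
From C6 the exact shape gives C6 A5.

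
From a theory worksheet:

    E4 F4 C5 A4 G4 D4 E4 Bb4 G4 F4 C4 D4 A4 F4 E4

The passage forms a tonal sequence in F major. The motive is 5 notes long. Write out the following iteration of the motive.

With a 5-note motive the entries are E4, D4, C4, each down a 2nd from the previous.
So cell 4 is Bb3 C4 G4 E4 D4.

Bb3 C4 G4 E4 D4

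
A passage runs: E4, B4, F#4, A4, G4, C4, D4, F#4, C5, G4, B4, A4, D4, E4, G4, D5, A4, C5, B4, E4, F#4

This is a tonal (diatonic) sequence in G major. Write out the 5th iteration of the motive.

With a 7-note motive the entries are E4, F#4, G4, each up a 2nd from the previous.
Continuing the starts: A4 → B4.
So cell 5 is B4 F#5 C5 E5 D5 G4 A4.

B4 F#5 C5 E5 D5 G4 A4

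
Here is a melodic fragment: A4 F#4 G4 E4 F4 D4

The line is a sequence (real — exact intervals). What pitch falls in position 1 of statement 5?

Db4

Grouping in 2s, the 1st note of each cell is A4, G4, F4.
Each moves down a 2nd. Continuing: Eb4 → Db4.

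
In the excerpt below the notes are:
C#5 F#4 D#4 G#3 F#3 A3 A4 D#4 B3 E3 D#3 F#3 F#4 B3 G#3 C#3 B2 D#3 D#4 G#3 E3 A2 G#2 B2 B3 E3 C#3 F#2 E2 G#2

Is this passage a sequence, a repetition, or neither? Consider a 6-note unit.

Each 6-note cell is the previous one transposed down a 3rd.

sequence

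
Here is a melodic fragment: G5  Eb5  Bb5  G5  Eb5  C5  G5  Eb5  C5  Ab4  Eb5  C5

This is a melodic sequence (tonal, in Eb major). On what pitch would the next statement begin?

Ab4

Taking 4-note groups, the heads are G5, Eb5, C5: the pattern moves down a 3rd.
One more step down a 3rd gives Ab4.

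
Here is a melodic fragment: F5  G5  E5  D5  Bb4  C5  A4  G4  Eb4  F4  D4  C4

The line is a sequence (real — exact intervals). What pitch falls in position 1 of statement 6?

With 4-note cells, note 1 of each statement runs F5, Bb4, Eb4.
Carrying that down a 5th forward: Ab3 → Db3 → Gb2.

Gb2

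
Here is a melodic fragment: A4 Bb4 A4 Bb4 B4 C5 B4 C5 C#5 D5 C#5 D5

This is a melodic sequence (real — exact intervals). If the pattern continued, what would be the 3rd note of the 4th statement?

The unit is 4 notes. Position-3 pitches of the 3 shown cells: A4, B4, C#5.
From C#5, up a 2nd gives D#5.

D#5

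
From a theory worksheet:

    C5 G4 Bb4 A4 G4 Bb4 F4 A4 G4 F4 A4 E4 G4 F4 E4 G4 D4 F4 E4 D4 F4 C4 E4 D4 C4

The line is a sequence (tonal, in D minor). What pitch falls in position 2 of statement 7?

The unit is 5 notes. Position-2 pitches of the 5 shown cells: G4, F4, E4, D4, C4.
Extending down a 2nd: Bb3 → A3.

A3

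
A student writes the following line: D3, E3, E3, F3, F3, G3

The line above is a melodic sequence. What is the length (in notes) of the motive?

Try groups of 2 (3 cells in 6 notes):
D3 E3 | E3 F3 | F3 G3
Every group is a transposition up a 2nd of the one before; no shorter unit works.

2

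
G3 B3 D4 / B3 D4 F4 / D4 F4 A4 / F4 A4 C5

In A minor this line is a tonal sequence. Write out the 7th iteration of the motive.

E5 G5 B5

With a 3-note motive the entries are G3, B3, D4, F4, each up a 3rd from the previous.
Carrying on: A4 → C5 → E5.
So cell 7 is E5 G5 B5.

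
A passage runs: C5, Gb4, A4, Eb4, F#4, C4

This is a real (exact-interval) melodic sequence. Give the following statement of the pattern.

D#4 A3

With a 2-note motive the entries are C5, A4, F#4, each down a 3rd from the previous.
So cell 4 is D#4 A3.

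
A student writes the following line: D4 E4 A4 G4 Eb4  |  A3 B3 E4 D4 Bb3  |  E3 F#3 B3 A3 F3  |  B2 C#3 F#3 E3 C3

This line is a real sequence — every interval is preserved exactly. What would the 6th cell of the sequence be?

Unit = 5 notes; the statements start on D4, A3, E3, B2, moving down a 4th each time.
Carrying on: F#2 → C#2.
From C#2 the exact shape gives C#2 D#2 G#2 F#2 D2.

C#2 D#2 G#2 F#2 D2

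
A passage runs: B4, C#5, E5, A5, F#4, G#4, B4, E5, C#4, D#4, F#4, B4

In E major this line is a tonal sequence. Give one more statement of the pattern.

G#3 A3 C#4 F#4

Taking 4-note groups, the heads are B4, F#4, C#4: the pattern moves down a 4th.
From G#3 the diatonic shape gives G#3 A3 C#4 F#4.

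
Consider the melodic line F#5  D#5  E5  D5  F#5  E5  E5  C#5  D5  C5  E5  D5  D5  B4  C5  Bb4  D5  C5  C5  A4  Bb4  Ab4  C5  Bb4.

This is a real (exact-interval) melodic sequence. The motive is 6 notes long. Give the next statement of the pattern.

The 6-note cells begin on F#5, E5, D5, C5 — each down a 2nd from the last.
Statement 5 starts on Bb4 and keeps the same exact contour: Bb4 G4 Ab4 Gb4 Bb4 Ab4.

Bb4 G4 Ab4 Gb4 Bb4 Ab4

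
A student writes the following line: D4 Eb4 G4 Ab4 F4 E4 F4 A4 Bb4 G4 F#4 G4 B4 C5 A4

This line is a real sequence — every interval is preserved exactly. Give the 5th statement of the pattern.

A#4 B4 D#5 E5 C#5

The 5-note cells begin on D4, E4, F#4 — each up a 2nd from the last.
Extending up a 2nd: G#4 → A#4.
Statement 5 starts on A#4 and keeps the same exact contour: A#4 B4 D#5 E5 C#5.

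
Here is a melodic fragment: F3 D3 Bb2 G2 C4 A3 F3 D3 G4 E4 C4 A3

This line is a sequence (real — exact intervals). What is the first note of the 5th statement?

Unit = 4 notes; the statements start on F3, C4, G4, moving up a 5th each time.
Continuing: D5 → A5. Statement 5 starts on A5.

A5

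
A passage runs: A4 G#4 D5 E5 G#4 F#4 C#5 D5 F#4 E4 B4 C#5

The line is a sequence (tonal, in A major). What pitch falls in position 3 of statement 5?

The unit is 4 notes. Position-3 pitches of the 3 shown cells: D5, C#5, B4.
Each moves down a 2nd. Continuing: A4 → G#4.

G#4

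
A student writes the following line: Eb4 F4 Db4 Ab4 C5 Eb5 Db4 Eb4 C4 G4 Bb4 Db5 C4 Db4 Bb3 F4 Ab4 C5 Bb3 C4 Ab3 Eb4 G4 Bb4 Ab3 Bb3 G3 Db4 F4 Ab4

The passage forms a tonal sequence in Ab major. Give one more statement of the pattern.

Unit = 6 notes; the statements start on Eb4, Db4, C4, Bb3, Ab3, moving down a 2nd each time.
From G3 the diatonic shape gives G3 Ab3 F3 C4 Eb4 G4.

G3 Ab3 F3 C4 Eb4 G4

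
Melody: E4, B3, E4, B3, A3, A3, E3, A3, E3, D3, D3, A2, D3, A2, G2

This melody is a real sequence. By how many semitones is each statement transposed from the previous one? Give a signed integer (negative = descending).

-7

The 5-note cells begin on E4, A3, D3 — each down a 5th from the last.
E4→A3 is 57 − 64 = -7 semitones.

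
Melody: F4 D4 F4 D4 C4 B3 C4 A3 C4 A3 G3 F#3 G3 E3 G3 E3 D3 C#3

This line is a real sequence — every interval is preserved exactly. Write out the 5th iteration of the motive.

A2 F#2 A2 F#2 E2 D#2

The 6-note cells begin on F4, C4, G3 — each down a 4th from the last.
Continuing the starts: D3 → A2.
Statement 5 starts on A2 and keeps the same exact contour: A2 F#2 A2 F#2 E2 D#2.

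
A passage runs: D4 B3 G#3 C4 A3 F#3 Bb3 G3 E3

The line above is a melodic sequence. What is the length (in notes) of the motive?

3

Try groups of 3 (3 cells in 9 notes):
D4 B3 G#3 | C4 A3 F#3 | Bb3 G3 E3
Each cell is the previous one down a 2nd — so the unit is 3 notes.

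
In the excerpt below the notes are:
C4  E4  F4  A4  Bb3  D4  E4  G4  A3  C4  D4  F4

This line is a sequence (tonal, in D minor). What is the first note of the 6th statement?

E3

With a 4-note motive the entries are C4, Bb3, A3, each down a 2nd from the previous.
Continuing: G3 → F3 → E3. Statement 6 starts on E3.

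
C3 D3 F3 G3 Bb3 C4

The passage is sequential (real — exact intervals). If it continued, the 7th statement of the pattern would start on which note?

With a 2-note motive the entries are C3, F3, Bb3, each up a 4th from the previous.
Extending the heads up a 4th: Eb4 → Ab4 → Db5 → Gb5.

Gb5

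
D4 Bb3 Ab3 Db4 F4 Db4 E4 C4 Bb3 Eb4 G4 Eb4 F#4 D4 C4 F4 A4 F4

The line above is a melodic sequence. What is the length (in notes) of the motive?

Try groups of 6 (3 cells in 18 notes):
D4 Bb3 Ab3 Db4 F4 Db4 | E4 C4 Bb3 Eb4 G4 Eb4 | F#4 D4 C4 F4 A4 F4
That's a consistent up a 2nd shift per cell, and no other grouping gives one.

6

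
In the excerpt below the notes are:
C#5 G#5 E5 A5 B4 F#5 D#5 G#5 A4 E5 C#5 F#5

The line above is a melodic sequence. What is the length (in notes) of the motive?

4

Try groups of 4 (3 cells in 12 notes):
C#5 G#5 E5 A5 | B4 F#5 D#5 G#5 | A4 E5 C#5 F#5
That's a consistent down a 2nd shift per cell, and no other grouping gives one.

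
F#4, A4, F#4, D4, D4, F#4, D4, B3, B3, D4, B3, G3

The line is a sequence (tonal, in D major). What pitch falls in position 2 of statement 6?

E3

Grouping in 4s, the 2nd note of each cell is A4, F#4, D4.
Carrying that down a 3rd forward: B3 → G3 → E3.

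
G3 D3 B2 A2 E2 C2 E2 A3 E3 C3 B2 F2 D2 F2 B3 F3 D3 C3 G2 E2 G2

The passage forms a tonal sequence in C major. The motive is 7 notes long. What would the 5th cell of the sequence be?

D4 A3 F3 E3 B2 G2 B2

The 7-note cells begin on G3, A3, B3 — each up a 2nd from the last.
Continuing the starts: C4 → D4.
Statement 5 starts on D4 and keeps the same diatonic contour: D4 A3 F3 E3 B2 G2 B2.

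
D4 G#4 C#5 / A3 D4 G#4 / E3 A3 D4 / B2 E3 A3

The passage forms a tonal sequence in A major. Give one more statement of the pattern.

F#2 B2 E3

With a 3-note motive the entries are D4, A3, E3, B2, each down a 4th from the previous.
Statement 5 starts on F#2 and keeps the same diatonic contour: F#2 B2 E3.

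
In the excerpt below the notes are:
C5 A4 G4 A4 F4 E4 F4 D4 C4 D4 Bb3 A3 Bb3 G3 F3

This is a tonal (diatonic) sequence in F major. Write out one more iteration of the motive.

G3 E3 D3

Taking 3-note groups, the heads are C5, A4, F4, D4, Bb3: the pattern moves down a 3rd.
So cell 6 is G3 E3 D3.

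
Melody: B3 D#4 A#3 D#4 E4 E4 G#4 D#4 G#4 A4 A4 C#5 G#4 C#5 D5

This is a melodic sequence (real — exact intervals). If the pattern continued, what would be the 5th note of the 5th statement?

C6

With 5-note cells, note 5 of each statement runs E4, A4, D5.
Each moves up a 4th. Continuing: G5 → C6.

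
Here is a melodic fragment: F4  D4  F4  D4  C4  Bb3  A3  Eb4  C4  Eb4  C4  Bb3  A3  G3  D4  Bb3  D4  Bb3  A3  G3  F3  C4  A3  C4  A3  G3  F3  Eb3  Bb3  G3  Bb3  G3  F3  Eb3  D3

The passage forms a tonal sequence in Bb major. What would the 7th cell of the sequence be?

G3 Eb3 G3 Eb3 D3 C3 Bb2

With a 7-note motive the entries are F4, Eb4, D4, C4, Bb3, each down a 2nd from the previous.
Extending down a 2nd: A3 → G3.
From G3 the diatonic shape gives G3 Eb3 G3 Eb3 D3 C3 Bb2.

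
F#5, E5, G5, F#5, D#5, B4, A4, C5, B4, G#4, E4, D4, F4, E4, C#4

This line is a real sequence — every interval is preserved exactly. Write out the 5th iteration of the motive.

D3 C3 Eb3 D3 B2

With a 5-note motive the entries are F#5, B4, E4, each down a 5th from the previous.
Carrying on: A3 → D3.
Statement 5 starts on D3 and keeps the same exact contour: D3 C3 Eb3 D3 B2.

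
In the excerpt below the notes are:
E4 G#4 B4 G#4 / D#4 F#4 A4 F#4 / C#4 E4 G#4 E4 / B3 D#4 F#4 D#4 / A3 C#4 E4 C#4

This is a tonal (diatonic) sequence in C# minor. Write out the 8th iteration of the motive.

E3 G#3 B3 G#3

Taking 4-note groups, the heads are E4, D#4, C#4, B3, A3: the pattern moves down a 2nd.
Extending down a 2nd: G#3 → F#3 → E3.
Statement 8 starts on E3 and keeps the same diatonic contour: E3 G#3 B3 G#3.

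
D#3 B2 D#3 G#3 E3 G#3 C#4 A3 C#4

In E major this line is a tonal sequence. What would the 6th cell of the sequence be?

E5 C#5 E5

The 3-note cells begin on D#3, G#3, C#4 — each up a 4th from the last.
Extending up a 4th: F#4 → B4 → E5.
Statement 6 starts on E5 and keeps the same diatonic contour: E5 C#5 E5.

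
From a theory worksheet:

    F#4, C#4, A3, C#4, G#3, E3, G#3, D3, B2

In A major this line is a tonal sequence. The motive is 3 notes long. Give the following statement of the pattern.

Unit = 3 notes; the statements start on F#4, C#4, G#3, moving down a 4th each time.
From D3 the diatonic shape gives D3 A2 F#2.

D3 A2 F#2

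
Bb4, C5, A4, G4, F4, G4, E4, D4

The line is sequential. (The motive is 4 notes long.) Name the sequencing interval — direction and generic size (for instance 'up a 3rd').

down a 4th

With a 4-note motive the entries are Bb4, F4, each down a 4th from the previous.
Bb4 to F4 is down a 4th.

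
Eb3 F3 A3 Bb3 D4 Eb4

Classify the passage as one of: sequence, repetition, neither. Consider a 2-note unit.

sequence

Each 2-note cell is the previous one transposed up a 4th.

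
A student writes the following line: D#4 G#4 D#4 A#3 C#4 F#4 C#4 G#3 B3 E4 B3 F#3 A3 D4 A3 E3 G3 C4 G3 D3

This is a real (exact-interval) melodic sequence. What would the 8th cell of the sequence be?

With a 4-note motive the entries are D#4, C#4, B3, A3, G3, each down a 2nd from the previous.
Continuing the starts: F3 → Eb3 → Db3.
So cell 8 is Db3 Gb3 Db3 Ab2.

Db3 Gb3 Db3 Ab2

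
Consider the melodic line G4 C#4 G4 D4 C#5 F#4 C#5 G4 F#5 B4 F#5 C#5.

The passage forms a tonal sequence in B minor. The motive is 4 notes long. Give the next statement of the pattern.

B5 E5 B5 F#5

Taking 4-note groups, the heads are G4, C#5, F#5: the pattern moves up a 4th.
From B5 the diatonic shape gives B5 E5 B5 F#5.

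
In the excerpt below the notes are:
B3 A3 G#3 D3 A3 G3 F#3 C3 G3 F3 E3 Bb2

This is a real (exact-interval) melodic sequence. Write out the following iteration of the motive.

Unit = 4 notes; the statements start on B3, A3, G3, moving down a 2nd each time.
Statement 4 starts on F3 and keeps the same exact contour: F3 Eb3 D3 Ab2.

F3 Eb3 D3 Ab2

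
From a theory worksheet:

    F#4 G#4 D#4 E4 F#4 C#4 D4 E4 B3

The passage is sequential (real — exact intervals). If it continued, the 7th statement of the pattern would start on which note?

Gb3

The 3-note cells begin on F#4, E4, D4 — each down a 2nd from the last.
Continuing: C4 → Bb3 → Ab3 → Gb3. Statement 7 starts on Gb3.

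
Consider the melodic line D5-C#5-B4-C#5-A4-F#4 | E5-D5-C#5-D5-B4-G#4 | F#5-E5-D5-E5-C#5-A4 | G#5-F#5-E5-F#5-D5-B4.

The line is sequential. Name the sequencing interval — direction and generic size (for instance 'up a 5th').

With a 6-note motive the entries are D5, E5, F#5, G#5, each up a 2nd from the previous.
From D5 to E5: up a 2nd.

up a 2nd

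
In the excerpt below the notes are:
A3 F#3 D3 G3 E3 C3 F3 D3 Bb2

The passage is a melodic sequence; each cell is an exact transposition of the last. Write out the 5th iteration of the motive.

Db3 Bb2 Gb2

With a 3-note motive the entries are A3, G3, F3, each down a 2nd from the previous.
Extending down a 2nd: Eb3 → Db3.
So cell 5 is Db3 Bb2 Gb2.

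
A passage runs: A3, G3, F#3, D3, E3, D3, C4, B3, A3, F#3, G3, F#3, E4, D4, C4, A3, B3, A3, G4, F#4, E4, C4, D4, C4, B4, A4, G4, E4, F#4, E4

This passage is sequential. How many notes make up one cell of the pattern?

6

30 notes total. Splitting into 5 groups of 6:
A3 G3 F#3 D3 E3 D3 | C4 B3 A3 F#3 G3 F#3 | E4 D4 C4 A3 B3 A3 | G4 F#4 E4 C4 D4 C4 | B4 A4 G4 E4 F#4 E4
That's a consistent up a 3rd shift per cell, and no other grouping gives one.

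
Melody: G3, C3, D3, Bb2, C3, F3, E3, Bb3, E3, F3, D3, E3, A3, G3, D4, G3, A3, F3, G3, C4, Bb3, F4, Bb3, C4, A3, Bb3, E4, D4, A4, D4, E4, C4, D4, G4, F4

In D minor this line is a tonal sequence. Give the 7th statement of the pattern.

E5 A4 Bb4 G4 A4 D5 C5

Unit = 7 notes; the statements start on G3, Bb3, D4, F4, A4, moving up a 3rd each time.
Carrying on: C5 → E5.
So cell 7 is E5 A4 Bb4 G4 A4 D5 C5.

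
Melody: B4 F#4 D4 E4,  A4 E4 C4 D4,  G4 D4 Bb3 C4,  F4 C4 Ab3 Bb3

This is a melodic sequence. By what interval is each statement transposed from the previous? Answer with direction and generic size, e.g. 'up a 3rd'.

Taking 4-note groups, the heads are B4, A4, G4, F4: the pattern moves down a 2nd.
B4 to A4 is down a 2nd.

down a 2nd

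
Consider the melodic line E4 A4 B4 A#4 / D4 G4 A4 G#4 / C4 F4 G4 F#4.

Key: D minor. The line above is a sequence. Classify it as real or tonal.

real

Each cell has the same semitone pattern (5, 2, -1) — intervals are preserved exactly.
And B4 lies outside D minor, so the sequence is real rather than tonal.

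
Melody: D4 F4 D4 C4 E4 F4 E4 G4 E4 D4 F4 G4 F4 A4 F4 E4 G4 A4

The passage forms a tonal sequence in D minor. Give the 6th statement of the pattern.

Bb4 D5 Bb4 A4 C5 D5

With a 6-note motive the entries are D4, E4, F4, each up a 2nd from the previous.
Carrying on: G4 → A4 → Bb4.
Statement 6 starts on Bb4 and keeps the same diatonic contour: Bb4 D5 Bb4 A4 C5 D5.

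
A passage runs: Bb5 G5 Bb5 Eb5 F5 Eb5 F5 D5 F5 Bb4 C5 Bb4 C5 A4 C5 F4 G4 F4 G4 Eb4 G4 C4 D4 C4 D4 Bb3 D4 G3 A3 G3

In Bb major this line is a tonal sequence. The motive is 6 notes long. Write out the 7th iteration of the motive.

Unit = 6 notes; the statements start on Bb5, F5, C5, G4, D4, moving down a 4th each time.
Continuing the starts: A3 → Eb3.
From Eb3 the diatonic shape gives Eb3 C3 Eb3 A2 Bb2 A2.

Eb3 C3 Eb3 A2 Bb2 A2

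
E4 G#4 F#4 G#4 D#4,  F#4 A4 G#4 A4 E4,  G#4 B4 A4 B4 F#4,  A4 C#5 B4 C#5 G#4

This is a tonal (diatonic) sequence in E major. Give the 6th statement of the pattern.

C#5 E5 D#5 E5 B4

With a 5-note motive the entries are E4, F#4, G#4, A4, each up a 2nd from the previous.
Carrying on: B4 → C#5.
So cell 6 is C#5 E5 D#5 E5 B4.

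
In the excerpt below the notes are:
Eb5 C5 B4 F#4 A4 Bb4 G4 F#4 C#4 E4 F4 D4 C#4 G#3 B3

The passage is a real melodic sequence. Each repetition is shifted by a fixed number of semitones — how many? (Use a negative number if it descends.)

Taking 5-note groups, the heads are Eb5, Bb4, F4: the pattern moves down a 4th.
Counting half-steps from Eb5 to Bb4: -5.

-5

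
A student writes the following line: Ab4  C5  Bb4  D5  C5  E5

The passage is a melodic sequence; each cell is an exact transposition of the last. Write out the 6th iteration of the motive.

F#5 A#5

Taking 2-note groups, the heads are Ab4, Bb4, C5: the pattern moves up a 2nd.
Carrying on: D5 → E5 → F#5.
Statement 6 starts on F#5 and keeps the same exact contour: F#5 A#5.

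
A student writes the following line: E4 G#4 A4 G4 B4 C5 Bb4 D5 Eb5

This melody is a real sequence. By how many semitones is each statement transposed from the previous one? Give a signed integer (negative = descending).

3

With a 3-note motive the entries are E4, G4, Bb4, each up a 3rd from the previous.
Counting half-steps from E4 to G4: 3.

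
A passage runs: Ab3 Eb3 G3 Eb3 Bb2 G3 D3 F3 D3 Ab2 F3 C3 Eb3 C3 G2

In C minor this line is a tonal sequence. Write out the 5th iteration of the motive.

The 5-note cells begin on Ab3, G3, F3 — each down a 2nd from the last.
Extending down a 2nd: Eb3 → D3.
Statement 5 starts on D3 and keeps the same diatonic contour: D3 Ab2 C3 Ab2 Eb2.

D3 Ab2 C3 Ab2 Eb2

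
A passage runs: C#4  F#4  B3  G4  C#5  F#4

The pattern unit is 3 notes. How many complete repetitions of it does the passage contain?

6 notes in groups of 3 gives 6/3 = 2 statements.
Starts: C#4, G4 — each up a 5th.

2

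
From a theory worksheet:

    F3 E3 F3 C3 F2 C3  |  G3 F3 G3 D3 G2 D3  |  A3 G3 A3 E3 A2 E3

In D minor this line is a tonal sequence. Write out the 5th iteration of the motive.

C4 Bb3 C4 G3 C3 G3

Taking 6-note groups, the heads are F3, G3, A3: the pattern moves up a 2nd.
Extending up a 2nd: Bb3 → C4.
Statement 5 starts on C4 and keeps the same diatonic contour: C4 Bb3 C4 G3 C3 G3.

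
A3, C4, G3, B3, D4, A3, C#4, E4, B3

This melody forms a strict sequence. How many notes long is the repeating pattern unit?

Try groups of 3 (3 cells in 9 notes):
A3 C4 G3 | B3 D4 A3 | C#4 E4 B3
Each cell is the previous one up a 2nd — so the unit is 3 notes.

3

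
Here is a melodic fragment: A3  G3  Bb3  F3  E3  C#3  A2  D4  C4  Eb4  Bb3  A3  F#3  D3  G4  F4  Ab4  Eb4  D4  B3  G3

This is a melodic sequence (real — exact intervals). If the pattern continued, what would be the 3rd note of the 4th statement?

The unit is 7 notes. Position-3 pitches of the 3 shown cells: Bb3, Eb4, Ab4.
Each moves up a 4th; the next is Db5.

Db5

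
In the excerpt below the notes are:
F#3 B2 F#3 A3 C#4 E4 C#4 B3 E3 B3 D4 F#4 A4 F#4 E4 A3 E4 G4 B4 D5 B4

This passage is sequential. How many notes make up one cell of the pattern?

Try groups of 7 (3 cells in 21 notes):
F#3 B2 F#3 A3 C#4 E4 C#4 | B3 E3 B3 D4 F#4 A4 F#4 | E4 A3 E4 G4 B4 D5 B4
Each cell is the previous one up a 4th — so the unit is 7 notes.

7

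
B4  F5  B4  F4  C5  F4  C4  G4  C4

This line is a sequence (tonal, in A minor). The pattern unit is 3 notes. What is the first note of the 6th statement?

A2

The 3-note cells begin on B4, F4, C4 — each down a 4th from the last.
Extending the heads down a 4th: G3 → D3 → A2.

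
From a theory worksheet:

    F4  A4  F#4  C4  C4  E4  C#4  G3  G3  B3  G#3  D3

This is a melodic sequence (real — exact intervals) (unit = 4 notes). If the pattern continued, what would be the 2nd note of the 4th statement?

F#3

The unit is 4 notes. Position-2 pitches of the 3 shown cells: A4, E4, B3.
One more down a 4th gives F#3.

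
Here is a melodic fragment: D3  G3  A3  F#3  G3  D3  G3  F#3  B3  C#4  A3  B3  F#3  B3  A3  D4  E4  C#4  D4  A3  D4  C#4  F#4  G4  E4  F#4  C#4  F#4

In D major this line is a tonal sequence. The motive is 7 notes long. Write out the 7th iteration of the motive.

The 7-note cells begin on D3, F#3, A3, C#4 — each up a 3rd from the last.
Extending up a 3rd: E4 → G4 → B4.
So cell 7 is B4 E5 F#5 D5 E5 B4 E5.

B4 E5 F#5 D5 E5 B4 E5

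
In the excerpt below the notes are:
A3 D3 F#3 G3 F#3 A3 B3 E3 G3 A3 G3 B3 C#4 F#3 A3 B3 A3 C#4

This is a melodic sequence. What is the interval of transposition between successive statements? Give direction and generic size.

The 6-note cells begin on A3, B3, C#4 — each up a 2nd from the last.
From A3 to B3: up a 2nd.

up a 2nd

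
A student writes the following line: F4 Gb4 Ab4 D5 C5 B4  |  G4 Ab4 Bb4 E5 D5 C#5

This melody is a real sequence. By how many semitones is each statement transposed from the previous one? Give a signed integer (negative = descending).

2

Unit = 6 notes; the statements start on F4, G4, moving up a 2nd each time.
F4→G4 is 67 − 65 = 2 semitones.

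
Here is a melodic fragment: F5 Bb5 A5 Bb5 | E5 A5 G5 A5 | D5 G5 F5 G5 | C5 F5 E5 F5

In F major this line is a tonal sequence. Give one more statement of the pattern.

Bb4 E5 D5 E5

With a 4-note motive the entries are F5, E5, D5, C5, each down a 2nd from the previous.
From Bb4 the diatonic shape gives Bb4 E5 D5 E5.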